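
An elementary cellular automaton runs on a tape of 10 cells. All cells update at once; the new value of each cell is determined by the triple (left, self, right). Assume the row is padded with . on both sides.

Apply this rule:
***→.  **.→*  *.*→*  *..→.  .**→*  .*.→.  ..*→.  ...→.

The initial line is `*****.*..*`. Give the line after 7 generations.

*...**....
....**....
....**....  (fixed point — unchanged through generation 7)

....**....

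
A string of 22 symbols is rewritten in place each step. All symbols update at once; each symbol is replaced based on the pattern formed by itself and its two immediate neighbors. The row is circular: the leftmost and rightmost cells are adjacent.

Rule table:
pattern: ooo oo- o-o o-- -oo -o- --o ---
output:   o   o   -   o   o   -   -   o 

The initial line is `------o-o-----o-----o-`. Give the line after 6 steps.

oooooooo-ooooo-ooooo-o

ooooo----oooo--oooo--o
oooooooo-ooooo-ooooo-o
oooooooo-ooooo-ooooo-o  (fixed point — unchanged through step 6)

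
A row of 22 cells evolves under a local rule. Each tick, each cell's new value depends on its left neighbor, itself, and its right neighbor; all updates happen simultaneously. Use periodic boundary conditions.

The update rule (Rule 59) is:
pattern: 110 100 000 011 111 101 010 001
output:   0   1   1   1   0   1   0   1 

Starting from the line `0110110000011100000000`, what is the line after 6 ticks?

0000110110000011100000

tick 1: 1101101111110011111111
tick 2: 0011011000001110000000
tick 3: 1110110111111001111111
tick 4: 0001101100000111000000
tick 5: 1111011011111100111111
tick 6: 0000110110000011100000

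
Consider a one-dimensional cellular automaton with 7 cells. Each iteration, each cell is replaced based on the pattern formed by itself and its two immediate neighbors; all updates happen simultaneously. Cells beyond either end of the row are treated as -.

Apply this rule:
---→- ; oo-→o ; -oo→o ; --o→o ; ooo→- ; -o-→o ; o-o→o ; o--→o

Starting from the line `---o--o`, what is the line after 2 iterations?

iteration 1: --ooooo
iteration 2: -oo---o

-oo---o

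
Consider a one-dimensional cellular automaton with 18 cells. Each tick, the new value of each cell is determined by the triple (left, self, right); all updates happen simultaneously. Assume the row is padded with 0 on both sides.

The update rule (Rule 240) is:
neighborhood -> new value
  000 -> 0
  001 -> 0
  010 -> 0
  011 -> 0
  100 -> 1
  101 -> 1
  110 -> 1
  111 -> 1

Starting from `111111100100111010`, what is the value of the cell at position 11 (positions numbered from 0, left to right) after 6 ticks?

1

tick 1: 011111110010011101
tick 2: 001111111001001110
tick 3: 000111111100100111
tick 4: 000011111110010011
tick 5: 000001111111001001
tick 6: 000000111111100100
position 11 holds 1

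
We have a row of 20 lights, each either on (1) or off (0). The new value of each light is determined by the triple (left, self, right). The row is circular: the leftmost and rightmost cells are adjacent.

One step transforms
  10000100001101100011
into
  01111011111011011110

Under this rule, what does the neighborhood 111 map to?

0

At position 19 the neighborhood is 111; the next row has 0 there.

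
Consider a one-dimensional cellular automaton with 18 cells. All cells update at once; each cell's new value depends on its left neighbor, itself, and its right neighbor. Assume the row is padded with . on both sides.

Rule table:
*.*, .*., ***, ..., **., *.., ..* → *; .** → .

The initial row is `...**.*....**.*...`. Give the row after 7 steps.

step 1: ***.*******.******
step 2: .***.*******.*****
step 3: *.***.*******.****
step 4: **.***.*******.***
step 5: .**.***.*******.**
step 6: *.**.***.*******.*
step 7: **.**.***.********

**.**.***.********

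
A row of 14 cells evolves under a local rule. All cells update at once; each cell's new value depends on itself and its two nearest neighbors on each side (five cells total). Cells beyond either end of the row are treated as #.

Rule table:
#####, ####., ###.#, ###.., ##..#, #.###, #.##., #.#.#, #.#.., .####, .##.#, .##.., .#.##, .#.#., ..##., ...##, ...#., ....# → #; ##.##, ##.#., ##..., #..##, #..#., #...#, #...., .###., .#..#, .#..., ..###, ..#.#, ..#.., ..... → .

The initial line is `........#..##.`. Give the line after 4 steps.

#.##.####..#.#

step 1: ......##...##.
step 2: ....####..###.
step 3: ..##.####...#.
step 4: #.##.####..#.#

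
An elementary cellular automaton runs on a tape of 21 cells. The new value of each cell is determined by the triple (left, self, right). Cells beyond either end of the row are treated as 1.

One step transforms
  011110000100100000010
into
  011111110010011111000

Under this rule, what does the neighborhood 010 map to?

At position 9 the neighborhood is 010; the next row has 0 there.

0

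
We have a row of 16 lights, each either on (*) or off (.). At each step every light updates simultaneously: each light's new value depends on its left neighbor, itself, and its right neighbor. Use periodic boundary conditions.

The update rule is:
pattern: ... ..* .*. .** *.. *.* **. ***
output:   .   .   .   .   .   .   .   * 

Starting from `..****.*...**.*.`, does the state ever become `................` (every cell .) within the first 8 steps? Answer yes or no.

...**...........
................
all cells are . at step 2

yes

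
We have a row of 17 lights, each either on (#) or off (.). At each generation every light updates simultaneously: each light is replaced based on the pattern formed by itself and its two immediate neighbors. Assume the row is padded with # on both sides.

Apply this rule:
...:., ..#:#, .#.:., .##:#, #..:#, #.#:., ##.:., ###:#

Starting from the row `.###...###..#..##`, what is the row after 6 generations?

.##.#.###.##.####
.#....##..#..####
..#..##.##.######
##.###..#..######
#..##.##.########
.###..#..########

.###..#..########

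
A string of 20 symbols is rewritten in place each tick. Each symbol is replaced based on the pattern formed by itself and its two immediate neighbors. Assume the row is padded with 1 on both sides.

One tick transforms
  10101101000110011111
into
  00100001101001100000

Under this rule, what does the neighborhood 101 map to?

At position 1 the neighborhood is 101; the next row has 0 there.

0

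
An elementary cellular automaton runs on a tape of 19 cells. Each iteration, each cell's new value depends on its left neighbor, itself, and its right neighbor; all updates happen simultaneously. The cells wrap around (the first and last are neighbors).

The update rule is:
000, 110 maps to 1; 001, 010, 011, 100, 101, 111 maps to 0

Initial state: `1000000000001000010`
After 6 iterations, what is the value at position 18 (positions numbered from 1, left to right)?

0

0011111111100011000
1000000000101001011
1011111110000000000
0000000010111111110
1111111000000000010
0000001011111111000
position 18 holds 0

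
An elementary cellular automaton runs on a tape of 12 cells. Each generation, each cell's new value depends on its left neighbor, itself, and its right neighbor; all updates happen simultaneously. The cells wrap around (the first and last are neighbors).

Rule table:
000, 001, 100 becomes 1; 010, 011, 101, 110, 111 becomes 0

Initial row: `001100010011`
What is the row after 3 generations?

generation 1: 110011101100
generation 2: 001100000011
generation 3: 110011111100

110011111100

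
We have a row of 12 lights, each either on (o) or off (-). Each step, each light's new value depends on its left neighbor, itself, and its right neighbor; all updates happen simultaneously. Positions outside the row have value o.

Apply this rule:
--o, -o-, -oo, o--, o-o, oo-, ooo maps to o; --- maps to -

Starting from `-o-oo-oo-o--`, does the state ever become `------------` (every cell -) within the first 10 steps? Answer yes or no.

no

step 1: oooooooooooo
step 2: oooooooooooo  (fixed point — unchanged through step 10)
step 10 is oooooooooooo, still not uniform -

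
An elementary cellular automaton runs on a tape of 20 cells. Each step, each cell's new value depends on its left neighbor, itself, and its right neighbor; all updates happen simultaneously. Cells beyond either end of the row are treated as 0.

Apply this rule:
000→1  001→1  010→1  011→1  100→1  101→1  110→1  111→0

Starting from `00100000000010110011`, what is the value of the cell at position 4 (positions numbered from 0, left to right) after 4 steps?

step 1: 11111111111111111111
step 2: 10000000000000000001
step 3: 11111111111111111111  (repeats step 1; period 2)
step 4: 10000000000000000001
position 4 holds 0

0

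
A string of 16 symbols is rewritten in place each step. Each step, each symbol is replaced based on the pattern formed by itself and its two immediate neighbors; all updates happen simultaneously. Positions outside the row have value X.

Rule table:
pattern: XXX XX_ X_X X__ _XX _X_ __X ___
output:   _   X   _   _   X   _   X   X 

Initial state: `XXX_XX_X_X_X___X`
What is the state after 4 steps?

_XXX_X___XXXX__X

__X_XX_______XXX
_X__XX_XXXXXXX__
___XXX_X_____X_X
_XXX_X___XXXX__X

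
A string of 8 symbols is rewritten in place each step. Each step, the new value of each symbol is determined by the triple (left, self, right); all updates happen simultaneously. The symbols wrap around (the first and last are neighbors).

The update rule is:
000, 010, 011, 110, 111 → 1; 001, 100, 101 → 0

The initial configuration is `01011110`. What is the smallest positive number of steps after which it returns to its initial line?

1

step 1: 01011110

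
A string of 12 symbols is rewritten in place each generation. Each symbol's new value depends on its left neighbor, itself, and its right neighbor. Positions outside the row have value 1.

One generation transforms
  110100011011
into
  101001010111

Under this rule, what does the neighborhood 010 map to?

At position 3 the neighborhood is 010; the next row has 0 there.

0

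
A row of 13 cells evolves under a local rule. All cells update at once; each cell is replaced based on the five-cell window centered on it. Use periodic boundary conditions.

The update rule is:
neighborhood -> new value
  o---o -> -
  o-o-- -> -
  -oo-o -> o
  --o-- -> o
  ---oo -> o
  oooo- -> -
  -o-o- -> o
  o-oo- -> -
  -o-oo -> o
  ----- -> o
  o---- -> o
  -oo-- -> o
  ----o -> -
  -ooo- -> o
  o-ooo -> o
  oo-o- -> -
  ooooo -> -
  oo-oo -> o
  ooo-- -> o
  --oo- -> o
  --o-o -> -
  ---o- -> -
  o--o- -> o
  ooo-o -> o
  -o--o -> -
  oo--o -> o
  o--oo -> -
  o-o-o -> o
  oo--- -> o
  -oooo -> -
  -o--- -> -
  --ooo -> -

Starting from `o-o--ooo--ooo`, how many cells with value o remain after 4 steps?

10

step 1: o-----ooo----
step 2: o-oo-o-oooo--
step 3: -o-o-ooo--ooo
step 4: -oooooooo--oo
count of o: 10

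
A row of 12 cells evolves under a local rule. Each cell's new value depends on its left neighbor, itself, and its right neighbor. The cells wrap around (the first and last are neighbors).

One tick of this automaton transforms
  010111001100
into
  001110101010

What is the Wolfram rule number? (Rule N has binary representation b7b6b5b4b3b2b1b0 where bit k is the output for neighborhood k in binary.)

184

position 4: 111 → 1  (bit 7 = 1)
position 5: 110 → 0  (bit 6 = 0)
position 2: 101 → 1  (bit 5 = 1)
position 6: 100 → 1  (bit 4 = 1)
position 3: 011 → 1  (bit 3 = 1)
position 1: 010 → 0  (bit 2 = 0)
position 0: 001 → 0  (bit 1 = 0)
position 11: 000 → 0  (bit 0 = 0)
bits b7..b0 = 10111000 = 184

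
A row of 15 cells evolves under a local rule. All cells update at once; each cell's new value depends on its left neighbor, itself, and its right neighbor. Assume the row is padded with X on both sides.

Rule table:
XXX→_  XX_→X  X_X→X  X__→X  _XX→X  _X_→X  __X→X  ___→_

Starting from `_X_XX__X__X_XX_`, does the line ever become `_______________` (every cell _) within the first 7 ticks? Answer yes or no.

XXXXXXXXXXXXXXX
_______________
all cells are _ at tick 2

yes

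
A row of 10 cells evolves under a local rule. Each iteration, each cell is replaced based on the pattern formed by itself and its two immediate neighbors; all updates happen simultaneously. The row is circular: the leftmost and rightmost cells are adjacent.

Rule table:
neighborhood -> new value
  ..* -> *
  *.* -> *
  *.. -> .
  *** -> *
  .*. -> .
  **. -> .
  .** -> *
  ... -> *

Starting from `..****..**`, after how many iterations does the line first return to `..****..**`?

.****..**.
****..**..
***..**..*
**..**..**
*..**..***
..**..****
.**..****.
**..****..
*..****..*
..****..**

10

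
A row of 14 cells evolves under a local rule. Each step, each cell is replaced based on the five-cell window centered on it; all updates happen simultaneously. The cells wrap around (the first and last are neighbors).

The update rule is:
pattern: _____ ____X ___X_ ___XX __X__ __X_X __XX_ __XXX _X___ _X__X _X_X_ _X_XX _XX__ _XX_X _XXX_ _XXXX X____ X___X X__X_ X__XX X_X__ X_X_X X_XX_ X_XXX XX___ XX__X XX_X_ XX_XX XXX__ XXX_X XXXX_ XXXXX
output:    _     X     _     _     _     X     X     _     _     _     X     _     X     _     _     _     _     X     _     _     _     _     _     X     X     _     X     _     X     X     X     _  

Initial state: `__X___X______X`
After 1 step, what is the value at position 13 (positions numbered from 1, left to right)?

____X______X__
position 13 holds _

_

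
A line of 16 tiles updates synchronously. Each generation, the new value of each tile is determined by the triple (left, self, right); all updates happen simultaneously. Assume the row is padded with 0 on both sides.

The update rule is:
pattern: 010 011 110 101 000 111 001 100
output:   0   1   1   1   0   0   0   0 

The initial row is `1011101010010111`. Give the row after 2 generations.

0110110100001101
0111111000001110

0111111000001110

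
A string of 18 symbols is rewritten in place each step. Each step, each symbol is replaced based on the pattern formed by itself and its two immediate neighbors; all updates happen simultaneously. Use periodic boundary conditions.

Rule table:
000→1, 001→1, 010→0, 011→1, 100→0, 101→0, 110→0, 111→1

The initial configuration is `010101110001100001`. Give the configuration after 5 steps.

111001110011100111

000001100111001110
111111001110011100
111110011100111001
111100111001110011
111001110011100111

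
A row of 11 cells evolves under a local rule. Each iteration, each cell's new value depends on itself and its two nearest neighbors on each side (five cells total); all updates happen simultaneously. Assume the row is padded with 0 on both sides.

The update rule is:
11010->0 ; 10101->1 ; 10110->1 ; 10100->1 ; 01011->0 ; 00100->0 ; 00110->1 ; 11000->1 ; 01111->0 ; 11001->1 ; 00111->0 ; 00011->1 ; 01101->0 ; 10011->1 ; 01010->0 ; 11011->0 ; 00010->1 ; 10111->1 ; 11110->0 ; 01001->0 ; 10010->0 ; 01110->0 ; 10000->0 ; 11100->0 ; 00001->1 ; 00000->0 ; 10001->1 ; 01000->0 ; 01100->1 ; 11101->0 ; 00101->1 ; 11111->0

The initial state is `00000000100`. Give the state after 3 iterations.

00000011000
00001111100
00110000010

00110000010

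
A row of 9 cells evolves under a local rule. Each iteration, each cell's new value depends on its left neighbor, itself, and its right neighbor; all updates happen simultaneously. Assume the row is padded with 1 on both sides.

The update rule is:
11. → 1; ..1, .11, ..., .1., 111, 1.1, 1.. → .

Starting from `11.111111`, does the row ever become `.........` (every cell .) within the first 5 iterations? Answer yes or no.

.1.......
.........
all cells are . at iteration 2

yes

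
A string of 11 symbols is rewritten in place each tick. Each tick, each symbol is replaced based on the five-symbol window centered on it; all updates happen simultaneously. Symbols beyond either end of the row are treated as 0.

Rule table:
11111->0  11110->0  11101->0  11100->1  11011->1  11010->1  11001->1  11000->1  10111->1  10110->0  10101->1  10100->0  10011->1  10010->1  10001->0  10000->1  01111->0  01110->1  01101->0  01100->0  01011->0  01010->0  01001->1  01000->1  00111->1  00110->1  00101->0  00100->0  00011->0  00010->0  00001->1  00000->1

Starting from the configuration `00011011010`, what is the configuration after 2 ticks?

11010100101
10110011000

10110011000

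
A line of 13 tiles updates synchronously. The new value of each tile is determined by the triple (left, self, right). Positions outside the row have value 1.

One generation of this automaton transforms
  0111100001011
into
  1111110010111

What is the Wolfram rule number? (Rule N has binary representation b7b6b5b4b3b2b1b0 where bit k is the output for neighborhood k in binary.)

250

position 2: 111 → 1  (bit 7 = 1)
position 4: 110 → 1  (bit 6 = 1)
position 0: 101 → 1  (bit 5 = 1)
position 5: 100 → 1  (bit 4 = 1)
position 1: 011 → 1  (bit 3 = 1)
position 9: 010 → 0  (bit 2 = 0)
position 8: 001 → 1  (bit 1 = 1)
position 6: 000 → 0  (bit 0 = 0)
bits b7..b0 = 11111010 = 250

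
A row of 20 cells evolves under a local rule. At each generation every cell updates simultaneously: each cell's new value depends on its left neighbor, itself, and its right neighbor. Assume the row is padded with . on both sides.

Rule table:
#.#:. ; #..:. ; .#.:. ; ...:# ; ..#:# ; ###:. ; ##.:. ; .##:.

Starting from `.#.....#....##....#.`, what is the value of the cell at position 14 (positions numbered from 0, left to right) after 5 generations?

.

#..####..###...###..
..#.....#....##....#
##..####..###...###.
...#.....#....##....
###..####..###...###
position 14 holds .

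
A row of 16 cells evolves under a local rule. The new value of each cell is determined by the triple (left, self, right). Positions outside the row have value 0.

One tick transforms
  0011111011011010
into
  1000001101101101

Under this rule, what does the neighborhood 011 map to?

0

At position 2 the neighborhood is 011; the next row has 0 there.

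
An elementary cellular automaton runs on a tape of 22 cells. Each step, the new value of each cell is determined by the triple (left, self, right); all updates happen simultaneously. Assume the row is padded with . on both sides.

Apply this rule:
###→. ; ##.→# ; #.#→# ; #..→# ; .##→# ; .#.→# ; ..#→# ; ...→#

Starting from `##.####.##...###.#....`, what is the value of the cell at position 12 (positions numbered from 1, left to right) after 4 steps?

####..########.#######
#..####......###.....#
####..########.#######  (repeats step 1; period 2)
step 4: #..####......###.....#
position 12 holds .

.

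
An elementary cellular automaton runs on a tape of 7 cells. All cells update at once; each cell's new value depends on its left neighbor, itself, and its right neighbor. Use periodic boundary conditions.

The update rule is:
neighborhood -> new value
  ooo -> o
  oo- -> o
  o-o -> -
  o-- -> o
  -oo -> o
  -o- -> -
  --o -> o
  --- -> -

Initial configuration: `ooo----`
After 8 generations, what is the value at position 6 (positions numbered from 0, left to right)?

generation 1: oooo--o
generation 2: ooooooo
generation 3: ooooooo  (fixed point — unchanged through generation 8)
position 6 holds o

o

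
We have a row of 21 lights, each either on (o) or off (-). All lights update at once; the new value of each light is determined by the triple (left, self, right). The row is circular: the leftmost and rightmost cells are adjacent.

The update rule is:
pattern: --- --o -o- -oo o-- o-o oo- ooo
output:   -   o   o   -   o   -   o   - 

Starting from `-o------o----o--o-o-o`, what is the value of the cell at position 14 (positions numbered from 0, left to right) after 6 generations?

o

-oo----ooo--ooooo-o-o
--oo--o--ooo----o-o-o
oo-oooooo--oo--oo-o-o
-o------ooo-ooo-o-o--
ooo----o--o---o-o-oo-
--oo--oooooo-oo-o--o-
position 14 holds o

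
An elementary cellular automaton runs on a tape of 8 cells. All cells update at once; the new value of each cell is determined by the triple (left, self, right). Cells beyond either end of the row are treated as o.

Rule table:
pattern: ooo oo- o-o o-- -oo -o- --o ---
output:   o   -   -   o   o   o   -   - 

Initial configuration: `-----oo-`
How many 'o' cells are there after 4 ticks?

4

o----o--
-o---oo-
-oo--o--
-o-o-oo-
count of o: 4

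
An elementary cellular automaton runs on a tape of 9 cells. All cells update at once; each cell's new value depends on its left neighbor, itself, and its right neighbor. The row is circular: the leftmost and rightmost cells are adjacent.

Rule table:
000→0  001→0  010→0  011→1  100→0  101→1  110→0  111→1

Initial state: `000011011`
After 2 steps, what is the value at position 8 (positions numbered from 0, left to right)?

step 1: 000010110
step 2: 000001100
position 8 holds 0

0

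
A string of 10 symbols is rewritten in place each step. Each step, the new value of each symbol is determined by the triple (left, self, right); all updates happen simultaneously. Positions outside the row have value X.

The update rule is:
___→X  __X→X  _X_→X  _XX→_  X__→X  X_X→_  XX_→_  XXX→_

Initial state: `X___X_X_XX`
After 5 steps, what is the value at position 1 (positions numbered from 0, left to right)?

X

_XXXX_X___
______XXXX
XXXXXX____
______XXXX  (repeats step 2; period 2)
step 5: XXXXXX____
position 1 holds X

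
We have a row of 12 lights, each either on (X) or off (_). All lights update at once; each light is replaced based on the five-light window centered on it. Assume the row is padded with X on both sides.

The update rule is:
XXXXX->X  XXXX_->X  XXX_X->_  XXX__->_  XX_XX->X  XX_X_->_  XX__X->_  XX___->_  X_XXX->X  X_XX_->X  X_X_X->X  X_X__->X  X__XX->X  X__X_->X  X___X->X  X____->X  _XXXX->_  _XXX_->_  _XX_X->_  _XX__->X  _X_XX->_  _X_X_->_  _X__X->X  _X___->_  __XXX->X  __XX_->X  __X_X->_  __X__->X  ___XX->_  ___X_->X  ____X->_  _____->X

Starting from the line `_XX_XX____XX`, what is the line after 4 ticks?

XX___X_X_X_X

XX_XXX_X__X_
X_XX___XXX__
_XXX_X_X___X
XX___X_X_X_X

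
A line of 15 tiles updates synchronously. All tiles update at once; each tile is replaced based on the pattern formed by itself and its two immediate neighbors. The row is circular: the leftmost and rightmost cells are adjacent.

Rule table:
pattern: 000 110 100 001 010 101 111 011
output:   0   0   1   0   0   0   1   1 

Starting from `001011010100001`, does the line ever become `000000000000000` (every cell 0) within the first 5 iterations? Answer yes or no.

100010000010000
010001000001000
001000100000100
000100010000010
000010001000001
iteration 5 is 000010001000001, still not uniform 0

no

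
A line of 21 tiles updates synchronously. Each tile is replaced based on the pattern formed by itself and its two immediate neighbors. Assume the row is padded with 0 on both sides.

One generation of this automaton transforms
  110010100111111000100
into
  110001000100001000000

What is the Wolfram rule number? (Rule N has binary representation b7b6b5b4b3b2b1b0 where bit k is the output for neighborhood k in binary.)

position 10: 111 → 0  (bit 7 = 0)
position 1: 110 → 1  (bit 6 = 1)
position 5: 101 → 1  (bit 5 = 1)
position 2: 100 → 0  (bit 4 = 0)
position 0: 011 → 1  (bit 3 = 1)
position 4: 010 → 0  (bit 2 = 0)
position 3: 001 → 0  (bit 1 = 0)
position 16: 000 → 0  (bit 0 = 0)
bits b7..b0 = 01101000 = 104

104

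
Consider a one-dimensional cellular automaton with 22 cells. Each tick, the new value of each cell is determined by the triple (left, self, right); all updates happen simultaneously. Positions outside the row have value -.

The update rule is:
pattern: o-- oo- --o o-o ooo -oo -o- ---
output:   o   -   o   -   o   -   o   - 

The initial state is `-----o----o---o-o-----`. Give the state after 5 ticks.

ooo-o--ooooooo-oo-o-oo

tick 1: ----ooo--ooo-oo-oo----
tick 2: ---o-o-oo-o-------o---
tick 3: --oo-o----oo-----ooo--
tick 4: -o---oo--o--o---o-o-o-
tick 5: ooo-o--ooooooo-oo-o-oo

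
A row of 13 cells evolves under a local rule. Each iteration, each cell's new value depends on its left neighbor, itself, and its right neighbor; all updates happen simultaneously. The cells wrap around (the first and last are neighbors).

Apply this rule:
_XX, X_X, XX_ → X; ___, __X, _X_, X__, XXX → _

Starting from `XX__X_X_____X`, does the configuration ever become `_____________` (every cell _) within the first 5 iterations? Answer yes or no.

yes

iteration 1: _X___X______X
iteration 2: X____________
iteration 3: _____________
all cells are _ at iteration 3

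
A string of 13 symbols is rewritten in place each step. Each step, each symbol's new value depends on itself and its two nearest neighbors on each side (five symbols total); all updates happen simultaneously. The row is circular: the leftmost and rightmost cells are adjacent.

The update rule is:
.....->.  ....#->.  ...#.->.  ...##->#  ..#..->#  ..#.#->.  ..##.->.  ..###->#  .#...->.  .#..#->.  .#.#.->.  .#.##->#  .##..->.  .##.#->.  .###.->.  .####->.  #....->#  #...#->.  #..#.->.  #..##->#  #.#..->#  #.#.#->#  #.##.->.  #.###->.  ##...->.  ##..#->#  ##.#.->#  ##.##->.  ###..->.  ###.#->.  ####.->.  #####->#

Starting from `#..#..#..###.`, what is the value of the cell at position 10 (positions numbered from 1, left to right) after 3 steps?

#

#..#..#.##..#
.#.#...#..##.
...#...#.#..#
position 10 holds #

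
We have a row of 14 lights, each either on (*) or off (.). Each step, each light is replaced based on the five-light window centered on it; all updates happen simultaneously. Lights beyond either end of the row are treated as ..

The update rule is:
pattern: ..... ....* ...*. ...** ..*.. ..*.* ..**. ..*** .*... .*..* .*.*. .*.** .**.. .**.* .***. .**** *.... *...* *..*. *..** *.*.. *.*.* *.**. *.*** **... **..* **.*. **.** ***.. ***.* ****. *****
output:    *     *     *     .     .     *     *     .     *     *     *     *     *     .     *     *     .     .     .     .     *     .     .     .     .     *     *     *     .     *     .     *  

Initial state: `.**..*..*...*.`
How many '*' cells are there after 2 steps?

7

.***..*..*.*.*
..*.*..*.**.**
count of *: 7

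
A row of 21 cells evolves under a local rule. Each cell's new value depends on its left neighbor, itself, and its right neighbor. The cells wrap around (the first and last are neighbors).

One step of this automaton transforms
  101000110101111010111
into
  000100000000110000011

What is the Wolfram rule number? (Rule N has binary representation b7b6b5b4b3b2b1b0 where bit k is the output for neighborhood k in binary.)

position 12: 111 → 1  (bit 7 = 1)
position 0: 110 → 0  (bit 6 = 0)
position 1: 101 → 0  (bit 5 = 0)
position 3: 100 → 1  (bit 4 = 1)
position 6: 011 → 0  (bit 3 = 0)
position 2: 010 → 0  (bit 2 = 0)
position 5: 001 → 0  (bit 1 = 0)
position 4: 000 → 0  (bit 0 = 0)
bits b7..b0 = 10010000 = 144

144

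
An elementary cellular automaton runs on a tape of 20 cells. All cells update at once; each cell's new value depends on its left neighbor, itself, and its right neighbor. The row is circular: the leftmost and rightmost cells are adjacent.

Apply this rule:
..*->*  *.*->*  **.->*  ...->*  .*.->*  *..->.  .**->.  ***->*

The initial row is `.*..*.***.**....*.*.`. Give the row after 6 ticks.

****.**.***.*****.**

**.***.***.*.******.
.**.***.*****.******
*.**.***.*****.*****
**.**.***.*****.****
***.**.***.*****.***
****.**.***.*****.**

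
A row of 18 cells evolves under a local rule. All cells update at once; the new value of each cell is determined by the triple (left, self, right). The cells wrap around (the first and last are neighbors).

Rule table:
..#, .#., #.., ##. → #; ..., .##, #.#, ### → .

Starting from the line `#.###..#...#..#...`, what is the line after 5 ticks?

#...#####.######.#
##.#....#......#..
.#.##..###....####
.#..###..##..#...#
.###..###.#####.##

.###..###.#####.##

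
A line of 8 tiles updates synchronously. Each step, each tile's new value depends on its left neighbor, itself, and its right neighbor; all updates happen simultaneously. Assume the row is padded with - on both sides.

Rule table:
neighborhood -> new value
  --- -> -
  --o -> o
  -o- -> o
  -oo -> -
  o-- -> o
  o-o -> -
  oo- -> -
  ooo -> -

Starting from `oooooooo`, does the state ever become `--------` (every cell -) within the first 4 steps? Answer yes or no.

--------
all cells are - at step 1

yes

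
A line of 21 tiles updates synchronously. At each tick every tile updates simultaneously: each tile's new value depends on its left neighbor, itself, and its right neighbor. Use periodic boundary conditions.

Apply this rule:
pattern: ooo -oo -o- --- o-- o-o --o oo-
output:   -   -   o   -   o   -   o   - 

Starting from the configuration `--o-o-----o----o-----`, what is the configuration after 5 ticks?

-oo-oo----o----o-----

-oo-oo---ooo--ooo----
o-----o-o---oo---o---
oo---oo-oo-o--o-ooo-o
--o-o------oooo------
-oo-oo----o----o-----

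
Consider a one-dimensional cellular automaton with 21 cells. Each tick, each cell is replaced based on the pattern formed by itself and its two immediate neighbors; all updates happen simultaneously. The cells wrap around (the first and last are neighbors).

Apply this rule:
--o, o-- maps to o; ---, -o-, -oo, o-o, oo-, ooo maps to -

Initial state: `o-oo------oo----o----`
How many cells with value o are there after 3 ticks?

6

----o----o--o--o-o--o
o--o-o--o-oo-oo---oo-
-oo---oo-------o-o---
count of o: 6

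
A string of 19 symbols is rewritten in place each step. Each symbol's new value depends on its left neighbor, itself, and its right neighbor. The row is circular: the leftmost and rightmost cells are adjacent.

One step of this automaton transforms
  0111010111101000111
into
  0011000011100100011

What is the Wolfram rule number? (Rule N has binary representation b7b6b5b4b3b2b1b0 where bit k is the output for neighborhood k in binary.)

position 2: 111 → 1  (bit 7 = 1)
position 3: 110 → 1  (bit 6 = 1)
position 0: 101 → 0  (bit 5 = 0)
position 13: 100 → 1  (bit 4 = 1)
position 1: 011 → 0  (bit 3 = 0)
position 5: 010 → 0  (bit 2 = 0)
position 15: 001 → 0  (bit 1 = 0)
position 14: 000 → 0  (bit 0 = 0)
bits b7..b0 = 11010000 = 208

208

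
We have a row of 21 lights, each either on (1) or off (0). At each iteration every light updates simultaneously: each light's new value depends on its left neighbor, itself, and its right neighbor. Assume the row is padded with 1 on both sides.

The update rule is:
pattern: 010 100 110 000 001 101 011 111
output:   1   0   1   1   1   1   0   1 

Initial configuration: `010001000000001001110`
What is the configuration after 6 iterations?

110111011111111010111
111011101111111111011
111101110111111111101
111110111011111111110
111111011101111111111
111111101110111111111

111111101110111111111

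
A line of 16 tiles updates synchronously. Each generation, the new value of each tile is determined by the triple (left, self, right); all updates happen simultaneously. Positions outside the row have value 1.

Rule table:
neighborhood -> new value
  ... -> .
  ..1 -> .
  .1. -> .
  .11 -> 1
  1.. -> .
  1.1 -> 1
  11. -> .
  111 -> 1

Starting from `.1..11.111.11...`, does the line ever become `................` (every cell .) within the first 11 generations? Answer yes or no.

generation 1: 1...1.111.11....
generation 2: .....111.11.....
generation 3: .....11.11......
generation 4: .....1.11.......
generation 5: ......11........
generation 6: ......1.........
generation 7: ................
all cells are . at generation 7

yes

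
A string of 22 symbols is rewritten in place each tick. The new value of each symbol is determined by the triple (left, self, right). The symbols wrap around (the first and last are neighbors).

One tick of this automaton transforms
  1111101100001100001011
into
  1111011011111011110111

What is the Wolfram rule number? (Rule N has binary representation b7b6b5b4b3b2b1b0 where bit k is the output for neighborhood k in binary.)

position 0: 111 → 1  (bit 7 = 1)
position 4: 110 → 0  (bit 6 = 0)
position 5: 101 → 1  (bit 5 = 1)
position 8: 100 → 1  (bit 4 = 1)
position 6: 011 → 1  (bit 3 = 1)
position 18: 010 → 0  (bit 2 = 0)
position 11: 001 → 1  (bit 1 = 1)
position 9: 000 → 1  (bit 0 = 1)
bits b7..b0 = 10111011 = 187

187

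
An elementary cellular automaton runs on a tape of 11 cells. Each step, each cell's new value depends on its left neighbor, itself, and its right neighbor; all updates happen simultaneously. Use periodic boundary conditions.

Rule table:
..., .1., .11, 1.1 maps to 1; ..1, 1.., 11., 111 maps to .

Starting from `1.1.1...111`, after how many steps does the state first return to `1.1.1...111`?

.1111.1.1..
.1...1111.1
11.1.1...11
..1111.1.1.
1.1...1111.
111.1.1...1
...1111.1.1
.1.1...1111
1111.1.1...
1...1111.1.
1.1.1...111

11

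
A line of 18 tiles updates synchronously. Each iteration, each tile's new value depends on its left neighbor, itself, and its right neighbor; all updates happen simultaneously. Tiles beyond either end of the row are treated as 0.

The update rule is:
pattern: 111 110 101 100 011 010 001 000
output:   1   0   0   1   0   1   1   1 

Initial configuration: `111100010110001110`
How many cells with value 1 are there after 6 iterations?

13

iteration 1: 011011110001110101
iteration 2: 100001101110100101
iteration 3: 111110000100111101
iteration 4: 011101111111011001
iteration 5: 101000111110000111
iteration 6: 101111011101111010
count of 1: 13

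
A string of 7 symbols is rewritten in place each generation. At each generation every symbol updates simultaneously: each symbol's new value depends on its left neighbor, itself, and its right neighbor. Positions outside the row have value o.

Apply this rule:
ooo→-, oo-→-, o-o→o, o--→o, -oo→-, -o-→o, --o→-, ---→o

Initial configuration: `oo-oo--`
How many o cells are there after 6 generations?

4

--o--o-
o-oo-oo
-o--o--
ooo-oo-
---o--o
oo-oo--
count of o: 4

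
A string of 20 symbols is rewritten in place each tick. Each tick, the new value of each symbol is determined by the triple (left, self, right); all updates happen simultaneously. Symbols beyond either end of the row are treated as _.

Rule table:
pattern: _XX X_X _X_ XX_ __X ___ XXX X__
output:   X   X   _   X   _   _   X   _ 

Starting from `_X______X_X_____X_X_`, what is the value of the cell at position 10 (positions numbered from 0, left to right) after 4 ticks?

_________X_______X__
____________________
____________________  (fixed point — unchanged through tick 4)
position 10 holds _

_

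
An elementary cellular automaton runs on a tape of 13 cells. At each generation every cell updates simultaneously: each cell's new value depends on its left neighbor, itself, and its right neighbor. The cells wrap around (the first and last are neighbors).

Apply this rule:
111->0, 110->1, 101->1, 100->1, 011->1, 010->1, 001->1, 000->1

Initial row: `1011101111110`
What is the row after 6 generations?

generation 1: 1110111000011
generation 2: 0011101111110
generation 3: 1110111000011  (repeats generation 1; period 2)
generation 6: 0011101111110

0011101111110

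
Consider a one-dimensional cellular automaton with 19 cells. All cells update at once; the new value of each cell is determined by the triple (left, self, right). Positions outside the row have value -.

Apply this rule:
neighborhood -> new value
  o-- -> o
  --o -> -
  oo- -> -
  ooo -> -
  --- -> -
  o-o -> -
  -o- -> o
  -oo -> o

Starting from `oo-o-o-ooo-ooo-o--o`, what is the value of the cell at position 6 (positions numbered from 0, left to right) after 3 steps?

step 1: o--o-o-o---o---oo-o
step 2: oo-o-o-oo--oo--o--o
step 3: o--o-o-o-o-o-o-oo-o
position 6 holds -

-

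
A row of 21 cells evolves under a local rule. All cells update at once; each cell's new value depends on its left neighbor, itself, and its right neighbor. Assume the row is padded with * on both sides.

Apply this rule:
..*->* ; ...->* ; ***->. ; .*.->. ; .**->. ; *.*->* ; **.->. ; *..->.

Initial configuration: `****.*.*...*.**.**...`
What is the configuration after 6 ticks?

*..**..*..*..*..*..*.

....*.*..**.*..*...**
.***.*..*..*..*..**..
*...*..*..*..*..*...*
..**..*..*..*..*..**.
.*...*..*..*..*..*..*
*..**..*..*..*..*..*.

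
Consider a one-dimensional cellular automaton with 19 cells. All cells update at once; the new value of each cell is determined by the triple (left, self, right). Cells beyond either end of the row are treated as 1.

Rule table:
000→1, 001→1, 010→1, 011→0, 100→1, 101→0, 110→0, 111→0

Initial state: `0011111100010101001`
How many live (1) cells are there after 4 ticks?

1100000011110101110
0011111100000100000
1100000011111111111
0011111100000000000
count of 1: 6

6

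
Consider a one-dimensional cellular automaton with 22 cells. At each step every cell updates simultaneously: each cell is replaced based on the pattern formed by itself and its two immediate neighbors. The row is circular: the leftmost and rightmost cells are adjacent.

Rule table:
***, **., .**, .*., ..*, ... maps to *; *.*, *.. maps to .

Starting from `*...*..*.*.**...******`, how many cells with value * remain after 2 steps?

17

*.***.**.*.**.********
*.***.**.*.**.********
count of *: 17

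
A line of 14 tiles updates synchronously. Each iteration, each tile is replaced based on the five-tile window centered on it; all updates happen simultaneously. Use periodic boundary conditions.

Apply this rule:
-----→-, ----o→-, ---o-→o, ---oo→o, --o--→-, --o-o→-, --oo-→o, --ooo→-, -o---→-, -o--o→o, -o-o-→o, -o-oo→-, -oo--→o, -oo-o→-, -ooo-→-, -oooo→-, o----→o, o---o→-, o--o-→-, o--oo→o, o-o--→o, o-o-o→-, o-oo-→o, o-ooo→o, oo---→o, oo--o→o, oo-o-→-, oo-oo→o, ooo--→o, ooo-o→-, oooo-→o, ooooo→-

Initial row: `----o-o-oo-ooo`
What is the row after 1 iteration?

oo-o-o--o-oo-o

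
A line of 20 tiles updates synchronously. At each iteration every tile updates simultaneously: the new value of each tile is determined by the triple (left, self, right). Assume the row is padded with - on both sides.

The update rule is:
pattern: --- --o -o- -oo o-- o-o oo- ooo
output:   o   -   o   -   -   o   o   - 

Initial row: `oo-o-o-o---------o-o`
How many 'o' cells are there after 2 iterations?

5

-ooooooo-ooooooo-ooo
-------oo------oo--o
count of o: 5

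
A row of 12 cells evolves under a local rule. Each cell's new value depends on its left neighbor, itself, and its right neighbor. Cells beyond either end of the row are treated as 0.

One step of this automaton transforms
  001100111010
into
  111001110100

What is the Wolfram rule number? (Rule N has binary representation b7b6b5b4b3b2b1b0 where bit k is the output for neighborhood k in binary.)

position 7: 111 → 1  (bit 7 = 1)
position 3: 110 → 0  (bit 6 = 0)
position 9: 101 → 1  (bit 5 = 1)
position 4: 100 → 0  (bit 4 = 0)
position 2: 011 → 1  (bit 3 = 1)
position 10: 010 → 0  (bit 2 = 0)
position 1: 001 → 1  (bit 1 = 1)
position 0: 000 → 1  (bit 0 = 1)
bits b7..b0 = 10101011 = 171

171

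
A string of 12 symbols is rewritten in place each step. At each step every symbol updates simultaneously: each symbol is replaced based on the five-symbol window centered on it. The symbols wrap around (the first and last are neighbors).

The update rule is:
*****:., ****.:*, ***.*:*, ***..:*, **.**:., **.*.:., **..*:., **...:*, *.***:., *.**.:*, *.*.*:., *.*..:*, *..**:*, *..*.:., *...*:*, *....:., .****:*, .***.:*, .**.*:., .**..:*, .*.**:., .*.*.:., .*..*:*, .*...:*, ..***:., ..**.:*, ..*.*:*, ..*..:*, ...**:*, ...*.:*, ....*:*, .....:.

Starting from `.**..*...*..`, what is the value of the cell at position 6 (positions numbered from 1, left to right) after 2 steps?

***..*******
.**.*.*.....
position 6 holds .

.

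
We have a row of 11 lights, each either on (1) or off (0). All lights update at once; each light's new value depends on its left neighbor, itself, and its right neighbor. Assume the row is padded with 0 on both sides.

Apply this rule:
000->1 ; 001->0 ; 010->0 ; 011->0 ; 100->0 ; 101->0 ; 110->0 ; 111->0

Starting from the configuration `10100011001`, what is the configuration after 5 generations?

generation 1: 00001000000
generation 2: 11100011111
generation 3: 00001000000  (repeats generation 1; period 2)
generation 5: 00001000000

00001000000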